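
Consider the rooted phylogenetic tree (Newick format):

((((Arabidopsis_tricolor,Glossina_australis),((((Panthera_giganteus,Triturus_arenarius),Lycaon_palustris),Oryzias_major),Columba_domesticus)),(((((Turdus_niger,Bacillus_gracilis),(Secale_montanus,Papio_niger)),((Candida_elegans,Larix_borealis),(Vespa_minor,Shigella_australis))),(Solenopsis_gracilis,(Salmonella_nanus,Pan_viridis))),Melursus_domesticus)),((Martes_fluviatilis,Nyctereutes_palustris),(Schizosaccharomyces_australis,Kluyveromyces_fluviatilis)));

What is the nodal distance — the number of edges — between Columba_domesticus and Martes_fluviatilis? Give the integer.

The MRCA of Columba_domesticus and Martes_fluviatilis is the root of the tree.
From Columba_domesticus up to that node: 4 branches. From Martes_fluviatilis up to the same node: 3 branches. Total: 4 + 3 = 7.

7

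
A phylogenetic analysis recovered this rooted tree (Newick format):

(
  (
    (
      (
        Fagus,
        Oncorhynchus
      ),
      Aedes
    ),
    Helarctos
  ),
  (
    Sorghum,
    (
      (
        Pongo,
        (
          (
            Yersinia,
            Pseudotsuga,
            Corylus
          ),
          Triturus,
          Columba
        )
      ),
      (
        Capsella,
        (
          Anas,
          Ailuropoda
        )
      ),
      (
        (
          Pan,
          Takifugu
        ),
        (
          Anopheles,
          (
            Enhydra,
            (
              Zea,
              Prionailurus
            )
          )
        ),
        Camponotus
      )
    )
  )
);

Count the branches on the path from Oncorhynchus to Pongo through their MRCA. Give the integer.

8

The MRCA of Oncorhynchus and Pongo is the root of the tree.
From Oncorhynchus up to that node: 4 branches. From Pongo up to the same node: 4 branches. Total: 4 + 4 = 8.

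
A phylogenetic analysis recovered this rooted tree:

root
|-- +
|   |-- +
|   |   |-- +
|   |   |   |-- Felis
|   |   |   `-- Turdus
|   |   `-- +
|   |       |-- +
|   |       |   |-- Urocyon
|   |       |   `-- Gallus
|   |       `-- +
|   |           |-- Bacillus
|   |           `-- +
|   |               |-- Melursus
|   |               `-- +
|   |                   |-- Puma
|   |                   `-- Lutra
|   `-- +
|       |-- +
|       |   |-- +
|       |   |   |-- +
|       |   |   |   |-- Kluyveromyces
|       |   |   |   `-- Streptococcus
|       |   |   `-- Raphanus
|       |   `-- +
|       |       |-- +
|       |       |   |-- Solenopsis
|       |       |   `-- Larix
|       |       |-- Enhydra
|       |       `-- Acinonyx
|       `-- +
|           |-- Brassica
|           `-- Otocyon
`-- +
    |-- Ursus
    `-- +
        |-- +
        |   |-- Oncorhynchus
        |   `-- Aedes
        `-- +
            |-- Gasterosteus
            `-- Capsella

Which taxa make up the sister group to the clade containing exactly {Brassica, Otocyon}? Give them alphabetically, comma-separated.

The clade containing exactly {Brassica, Otocyon} attaches to the tree at the node subtending ((((Kluyveromyces,Streptococcus),Raphanus),((Solenopsis,Larix),Enhydra,Acinonyx)),(Brassica,Otocyon)).
The other lineage descending from that same node — the sister group — is (((Kluyveromyces,Streptococcus),Raphanus),((Solenopsis,Larix),Enhydra,Acinonyx)); its 7 tips in alphabetical order are the answer.

Acinonyx, Enhydra, Kluyveromyces, Larix, Raphanus, Solenopsis, Streptococcus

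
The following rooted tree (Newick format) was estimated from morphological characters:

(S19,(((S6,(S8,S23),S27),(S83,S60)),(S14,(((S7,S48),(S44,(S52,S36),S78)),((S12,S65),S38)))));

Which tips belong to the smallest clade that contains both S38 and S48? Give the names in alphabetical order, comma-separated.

Tracing S38: it sits inside ((S12,S65),S38).
Tracing S48: it sits inside (S7,S48).
The smallest clade enclosing both is (((S7,S48),(S44,(S52,S36),S78)),((S12,S65),S38)); the answer is its 9 terminal taxa in alphabetical order.

S12, S36, S38, S44, S48, S52, S65, S7, S78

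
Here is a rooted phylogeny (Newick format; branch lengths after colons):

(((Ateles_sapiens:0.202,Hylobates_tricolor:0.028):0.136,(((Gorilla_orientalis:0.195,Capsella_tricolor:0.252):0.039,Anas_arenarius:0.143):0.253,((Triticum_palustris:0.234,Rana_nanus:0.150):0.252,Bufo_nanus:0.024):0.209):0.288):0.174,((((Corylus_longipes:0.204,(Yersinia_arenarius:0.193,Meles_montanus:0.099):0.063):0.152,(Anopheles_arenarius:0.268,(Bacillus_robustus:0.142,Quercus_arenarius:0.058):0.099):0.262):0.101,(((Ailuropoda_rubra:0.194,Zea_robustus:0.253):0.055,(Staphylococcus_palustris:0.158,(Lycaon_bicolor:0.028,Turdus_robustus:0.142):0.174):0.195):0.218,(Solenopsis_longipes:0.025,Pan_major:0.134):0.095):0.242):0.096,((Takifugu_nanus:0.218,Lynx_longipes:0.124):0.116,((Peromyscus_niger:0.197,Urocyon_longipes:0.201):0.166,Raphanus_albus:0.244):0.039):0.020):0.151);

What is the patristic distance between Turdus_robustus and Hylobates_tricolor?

1.556

The path runs Turdus_robustus → … → MRCA → … → Hylobates_tricolor; the MRCA is the root of the tree.
Branch lengths along that path: 0.142 + 0.174 + 0.195 + 0.218 + 0.242 + 0.096 + 0.151 + 0.174 + 0.136 + 0.028 = 1.556.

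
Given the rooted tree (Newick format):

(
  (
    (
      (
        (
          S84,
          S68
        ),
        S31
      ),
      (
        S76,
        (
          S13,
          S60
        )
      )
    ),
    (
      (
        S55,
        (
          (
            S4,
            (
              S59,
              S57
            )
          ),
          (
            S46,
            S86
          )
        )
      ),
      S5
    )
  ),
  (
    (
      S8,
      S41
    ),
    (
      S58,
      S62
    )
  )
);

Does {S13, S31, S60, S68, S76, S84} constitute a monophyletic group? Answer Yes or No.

Yes

The most recent common ancestor of these taxa subtends (((S84,S68),S31),(S76,(S13,S60))).
That clade has exactly 6 tips — every listed taxon and nothing else — so the group is monophyletic.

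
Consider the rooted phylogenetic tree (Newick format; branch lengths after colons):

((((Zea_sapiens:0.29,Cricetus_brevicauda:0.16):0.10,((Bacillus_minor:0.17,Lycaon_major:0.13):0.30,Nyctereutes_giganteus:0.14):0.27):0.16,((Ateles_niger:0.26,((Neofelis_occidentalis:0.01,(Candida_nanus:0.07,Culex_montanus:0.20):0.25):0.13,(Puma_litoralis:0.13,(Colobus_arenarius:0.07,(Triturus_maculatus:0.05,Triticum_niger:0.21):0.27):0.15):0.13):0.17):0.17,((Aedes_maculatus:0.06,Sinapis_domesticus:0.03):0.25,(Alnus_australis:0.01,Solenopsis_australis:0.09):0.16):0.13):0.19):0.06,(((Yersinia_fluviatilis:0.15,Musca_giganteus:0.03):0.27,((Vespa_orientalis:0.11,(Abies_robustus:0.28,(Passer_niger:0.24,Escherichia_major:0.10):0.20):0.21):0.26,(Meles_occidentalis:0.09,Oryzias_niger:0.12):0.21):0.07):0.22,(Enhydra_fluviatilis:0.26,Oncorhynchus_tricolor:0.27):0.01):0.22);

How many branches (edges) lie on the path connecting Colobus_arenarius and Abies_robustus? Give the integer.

The MRCA of Colobus_arenarius and Abies_robustus is the root of the tree.
From Colobus_arenarius up to that node: 7 branches. From Abies_robustus up to the same node: 6 branches. Total: 7 + 6 = 13.

13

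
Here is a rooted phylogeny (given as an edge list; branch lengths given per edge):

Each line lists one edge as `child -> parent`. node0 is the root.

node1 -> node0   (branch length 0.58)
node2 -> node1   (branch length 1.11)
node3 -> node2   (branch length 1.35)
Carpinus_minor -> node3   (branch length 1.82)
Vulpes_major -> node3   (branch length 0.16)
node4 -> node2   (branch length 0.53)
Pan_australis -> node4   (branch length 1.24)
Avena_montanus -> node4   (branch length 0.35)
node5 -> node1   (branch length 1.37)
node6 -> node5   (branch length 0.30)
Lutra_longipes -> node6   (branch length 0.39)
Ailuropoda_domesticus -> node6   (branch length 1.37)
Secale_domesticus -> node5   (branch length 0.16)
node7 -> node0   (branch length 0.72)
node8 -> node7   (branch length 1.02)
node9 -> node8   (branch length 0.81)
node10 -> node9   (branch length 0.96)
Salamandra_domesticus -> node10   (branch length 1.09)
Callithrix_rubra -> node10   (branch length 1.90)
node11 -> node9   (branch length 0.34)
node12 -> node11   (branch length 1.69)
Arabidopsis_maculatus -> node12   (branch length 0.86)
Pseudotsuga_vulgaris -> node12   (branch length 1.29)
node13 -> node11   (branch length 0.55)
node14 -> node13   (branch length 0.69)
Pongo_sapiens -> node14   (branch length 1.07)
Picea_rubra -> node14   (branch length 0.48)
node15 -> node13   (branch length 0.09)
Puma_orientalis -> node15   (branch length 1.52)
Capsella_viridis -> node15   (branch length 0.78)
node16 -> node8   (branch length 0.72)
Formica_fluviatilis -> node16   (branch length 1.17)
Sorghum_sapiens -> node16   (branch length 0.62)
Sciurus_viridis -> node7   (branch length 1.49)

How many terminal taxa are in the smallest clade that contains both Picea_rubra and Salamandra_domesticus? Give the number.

The MRCA of Picea_rubra and Salamandra_domesticus is the node subtending ((Salamandra_domesticus,Callithrix_rubra),((Arabidopsis_maculatus,Pseudotsuga_vulgaris),((Pongo_sapiens,Picea_rubra),(Puma_orientalis,Capsella_viridis)))).
That clade contains 8 terminal taxa: Arabidopsis_maculatus, Callithrix_rubra, Capsella_viridis, Picea_rubra, Pongo_sapiens, Pseudotsuga_vulgaris, Puma_orientalis, Salamandra_domesticus.

8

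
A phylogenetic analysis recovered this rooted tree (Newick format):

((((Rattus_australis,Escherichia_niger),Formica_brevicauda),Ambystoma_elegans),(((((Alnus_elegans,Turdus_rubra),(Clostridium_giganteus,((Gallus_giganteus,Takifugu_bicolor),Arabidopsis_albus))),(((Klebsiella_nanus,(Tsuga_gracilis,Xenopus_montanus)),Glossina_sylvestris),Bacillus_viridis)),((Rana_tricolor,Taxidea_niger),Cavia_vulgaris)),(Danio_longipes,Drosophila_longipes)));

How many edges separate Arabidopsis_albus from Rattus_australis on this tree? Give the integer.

11

The MRCA of Arabidopsis_albus and Rattus_australis is the root of the tree.
From Arabidopsis_albus up to that node: 7 branches. From Rattus_australis up to the same node: 4 branches. Total: 7 + 4 = 11.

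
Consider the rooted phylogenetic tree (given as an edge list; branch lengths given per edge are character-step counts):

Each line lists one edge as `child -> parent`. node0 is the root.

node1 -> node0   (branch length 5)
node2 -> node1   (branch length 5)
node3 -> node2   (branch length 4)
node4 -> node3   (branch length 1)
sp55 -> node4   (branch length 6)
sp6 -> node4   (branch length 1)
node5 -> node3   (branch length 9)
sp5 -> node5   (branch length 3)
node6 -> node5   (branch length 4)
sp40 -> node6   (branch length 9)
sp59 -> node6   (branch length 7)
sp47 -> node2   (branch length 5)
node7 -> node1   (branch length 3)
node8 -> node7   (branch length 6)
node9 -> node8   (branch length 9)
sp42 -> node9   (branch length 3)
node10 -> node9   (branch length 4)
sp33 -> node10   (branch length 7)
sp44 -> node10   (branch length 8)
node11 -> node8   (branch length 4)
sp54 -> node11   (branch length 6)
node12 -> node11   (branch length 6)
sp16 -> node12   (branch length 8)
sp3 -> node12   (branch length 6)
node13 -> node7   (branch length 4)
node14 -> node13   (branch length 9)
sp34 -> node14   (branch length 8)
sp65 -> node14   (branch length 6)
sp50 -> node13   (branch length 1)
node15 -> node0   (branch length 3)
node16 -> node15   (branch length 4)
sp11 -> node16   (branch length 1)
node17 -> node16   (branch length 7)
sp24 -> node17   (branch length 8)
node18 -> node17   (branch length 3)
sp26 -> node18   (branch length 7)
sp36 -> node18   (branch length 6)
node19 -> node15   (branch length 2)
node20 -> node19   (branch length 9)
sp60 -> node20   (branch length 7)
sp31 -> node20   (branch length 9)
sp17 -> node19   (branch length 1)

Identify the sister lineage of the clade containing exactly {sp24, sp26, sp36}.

sp11

The clade containing exactly {sp24, sp26, sp36} attaches to the tree at the node subtending (sp11,(sp24,(sp26,sp36))).
The other lineage descending from that same node — the sister group — is the single tip sp11.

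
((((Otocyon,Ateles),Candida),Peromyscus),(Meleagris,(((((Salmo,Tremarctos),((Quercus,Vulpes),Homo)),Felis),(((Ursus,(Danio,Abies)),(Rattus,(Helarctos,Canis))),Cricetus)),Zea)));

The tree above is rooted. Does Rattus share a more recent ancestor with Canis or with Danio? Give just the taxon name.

The MRCA of Rattus and Canis subtends (Rattus,(Helarctos,Canis)) (3 taxa).
The MRCA of Rattus and Danio subtends ((Ursus,(Danio,Abies)),(Rattus,(Helarctos,Canis))) (6 taxa).
The first is nested inside the second, so Rattus shares a more recent common ancestor with Canis.

Canis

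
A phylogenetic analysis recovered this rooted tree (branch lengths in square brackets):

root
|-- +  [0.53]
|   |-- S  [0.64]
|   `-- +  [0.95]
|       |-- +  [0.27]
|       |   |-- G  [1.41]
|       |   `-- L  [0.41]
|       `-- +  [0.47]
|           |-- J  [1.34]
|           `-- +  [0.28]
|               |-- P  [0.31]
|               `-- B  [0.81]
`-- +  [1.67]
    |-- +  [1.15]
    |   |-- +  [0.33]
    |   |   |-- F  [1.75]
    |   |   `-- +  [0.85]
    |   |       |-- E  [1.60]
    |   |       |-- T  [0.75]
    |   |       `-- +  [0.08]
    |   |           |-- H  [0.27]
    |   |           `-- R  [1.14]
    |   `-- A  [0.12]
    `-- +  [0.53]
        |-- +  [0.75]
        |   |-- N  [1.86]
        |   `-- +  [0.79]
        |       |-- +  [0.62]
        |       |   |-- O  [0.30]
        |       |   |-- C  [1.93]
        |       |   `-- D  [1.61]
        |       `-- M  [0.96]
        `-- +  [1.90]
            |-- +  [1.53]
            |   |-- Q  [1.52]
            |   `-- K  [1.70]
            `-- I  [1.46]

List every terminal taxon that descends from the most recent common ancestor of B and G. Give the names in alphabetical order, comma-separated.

Tracing B: it sits inside (P,B).
Tracing G: it sits inside (G,L).
The smallest clade enclosing both is ((G,L),(J,(P,B))); the answer is its 5 terminal taxa in alphabetical order.

B, G, J, L, P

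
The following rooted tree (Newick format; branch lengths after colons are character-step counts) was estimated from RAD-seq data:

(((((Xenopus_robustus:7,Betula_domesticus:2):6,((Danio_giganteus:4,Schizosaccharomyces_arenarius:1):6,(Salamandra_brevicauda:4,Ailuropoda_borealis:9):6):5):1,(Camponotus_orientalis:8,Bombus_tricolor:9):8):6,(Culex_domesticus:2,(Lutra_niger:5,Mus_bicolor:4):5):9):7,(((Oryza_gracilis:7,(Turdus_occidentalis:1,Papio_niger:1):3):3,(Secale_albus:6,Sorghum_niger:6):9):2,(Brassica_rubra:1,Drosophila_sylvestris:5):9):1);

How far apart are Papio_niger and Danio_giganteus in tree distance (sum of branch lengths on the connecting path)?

The path runs Papio_niger → … → MRCA → … → Danio_giganteus; the MRCA is the root of the tree.
Branch lengths along that path: 1 + 3 + 3 + 2 + 1 + 7 + 6 + 1 + 5 + 6 + 4 = 39.

39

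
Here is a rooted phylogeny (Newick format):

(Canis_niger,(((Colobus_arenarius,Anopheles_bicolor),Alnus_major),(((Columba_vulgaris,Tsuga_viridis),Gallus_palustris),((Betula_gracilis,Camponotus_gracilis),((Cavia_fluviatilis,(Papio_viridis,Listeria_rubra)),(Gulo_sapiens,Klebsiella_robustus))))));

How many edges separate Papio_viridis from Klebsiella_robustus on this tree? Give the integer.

5

The MRCA of Papio_viridis and Klebsiella_robustus is the node subtending ((Cavia_fluviatilis,(Papio_viridis,Listeria_rubra)),(Gulo_sapiens,Klebsiella_robustus)).
From Papio_viridis up to that node: 3 branches. From Klebsiella_robustus up to the same node: 2 branches. Total: 3 + 2 = 5.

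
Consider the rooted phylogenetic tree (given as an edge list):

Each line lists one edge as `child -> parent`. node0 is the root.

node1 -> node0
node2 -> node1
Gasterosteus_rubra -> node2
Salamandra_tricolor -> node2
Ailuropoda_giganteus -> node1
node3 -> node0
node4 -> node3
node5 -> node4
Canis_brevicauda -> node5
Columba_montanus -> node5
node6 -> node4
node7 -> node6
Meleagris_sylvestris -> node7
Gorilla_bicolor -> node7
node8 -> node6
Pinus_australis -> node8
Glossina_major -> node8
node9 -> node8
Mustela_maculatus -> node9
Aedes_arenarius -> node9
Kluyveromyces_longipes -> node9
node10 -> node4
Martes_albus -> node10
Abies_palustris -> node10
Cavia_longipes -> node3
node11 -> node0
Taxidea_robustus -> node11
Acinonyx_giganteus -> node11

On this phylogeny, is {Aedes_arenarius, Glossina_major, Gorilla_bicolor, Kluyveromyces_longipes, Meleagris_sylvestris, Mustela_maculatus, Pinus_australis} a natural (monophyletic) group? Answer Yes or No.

Yes

The most recent common ancestor of these taxa subtends ((Meleagris_sylvestris,Gorilla_bicolor),(Pinus_australis,Glossina_major,(Mustela_maculatus,Aedes_arenarius,Kluyveromyces_longipes))).
That clade has exactly 7 tips — every listed taxon and nothing else — so the group is monophyletic.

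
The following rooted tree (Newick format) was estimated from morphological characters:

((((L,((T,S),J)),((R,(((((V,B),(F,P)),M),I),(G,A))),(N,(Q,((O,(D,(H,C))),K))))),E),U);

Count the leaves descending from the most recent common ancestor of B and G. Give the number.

The MRCA of B and G is the node subtending (((((V,B),(F,P)),M),I),(G,A)).
That clade contains 8 terminal taxa: A, B, F, G, I, M, P, V.

8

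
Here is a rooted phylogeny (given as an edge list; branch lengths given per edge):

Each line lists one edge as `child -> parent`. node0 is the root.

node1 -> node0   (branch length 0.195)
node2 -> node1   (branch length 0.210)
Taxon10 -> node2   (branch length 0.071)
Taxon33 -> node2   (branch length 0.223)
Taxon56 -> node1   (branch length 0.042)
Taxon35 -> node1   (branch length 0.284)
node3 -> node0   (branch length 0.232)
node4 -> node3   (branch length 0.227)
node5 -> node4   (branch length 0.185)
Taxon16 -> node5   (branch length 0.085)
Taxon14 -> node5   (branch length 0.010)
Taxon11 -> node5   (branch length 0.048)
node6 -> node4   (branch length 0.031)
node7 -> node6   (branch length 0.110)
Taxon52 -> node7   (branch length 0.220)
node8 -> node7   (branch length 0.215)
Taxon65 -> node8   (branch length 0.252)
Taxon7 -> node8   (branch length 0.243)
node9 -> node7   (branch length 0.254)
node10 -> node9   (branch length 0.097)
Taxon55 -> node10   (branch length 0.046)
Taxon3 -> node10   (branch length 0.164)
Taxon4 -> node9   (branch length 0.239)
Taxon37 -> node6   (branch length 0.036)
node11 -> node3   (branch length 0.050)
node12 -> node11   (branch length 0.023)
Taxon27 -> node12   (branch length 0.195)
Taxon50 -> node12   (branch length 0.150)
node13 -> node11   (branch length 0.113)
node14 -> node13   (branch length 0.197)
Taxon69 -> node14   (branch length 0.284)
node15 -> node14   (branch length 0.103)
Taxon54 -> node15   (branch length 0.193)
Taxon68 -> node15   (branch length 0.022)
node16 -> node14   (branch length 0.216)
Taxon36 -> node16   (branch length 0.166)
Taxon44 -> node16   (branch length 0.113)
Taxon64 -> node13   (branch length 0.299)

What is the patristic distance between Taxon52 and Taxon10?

1.296

The path runs Taxon52 → … → MRCA → … → Taxon10; the MRCA is the root of the tree.
Branch lengths along that path: 0.220 + 0.110 + 0.031 + 0.227 + 0.232 + 0.195 + 0.210 + 0.071 = 1.296.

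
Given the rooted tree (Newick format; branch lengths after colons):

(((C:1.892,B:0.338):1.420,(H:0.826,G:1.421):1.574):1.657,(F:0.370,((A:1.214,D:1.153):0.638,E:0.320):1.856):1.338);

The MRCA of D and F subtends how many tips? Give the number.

The MRCA of D and F is the node subtending (F,((A,D),E)).
That clade contains 4 terminal taxa: A, D, E, F.

4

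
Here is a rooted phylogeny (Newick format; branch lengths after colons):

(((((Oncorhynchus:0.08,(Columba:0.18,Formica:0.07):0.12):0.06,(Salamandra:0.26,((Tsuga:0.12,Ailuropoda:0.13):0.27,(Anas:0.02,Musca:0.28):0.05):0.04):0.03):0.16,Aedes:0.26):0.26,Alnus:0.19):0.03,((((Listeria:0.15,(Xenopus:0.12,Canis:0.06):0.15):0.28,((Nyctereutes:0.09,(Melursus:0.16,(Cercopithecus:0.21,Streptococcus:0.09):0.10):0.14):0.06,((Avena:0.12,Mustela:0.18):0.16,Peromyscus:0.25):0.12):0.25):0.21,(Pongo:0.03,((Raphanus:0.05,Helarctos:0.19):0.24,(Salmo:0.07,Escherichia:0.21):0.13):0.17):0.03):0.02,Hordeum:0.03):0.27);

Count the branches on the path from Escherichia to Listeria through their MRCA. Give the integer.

The MRCA of Escherichia and Listeria is the node subtending (((Listeria,(Xenopus,Canis)),((Nyctereutes,(Melursus,(Cercopithecus,Streptococcus))),((Avena,Mustela),Peromyscus))),(Pongo,((Raphanus,Helarctos),(Salmo,Escherichia)))).
From Escherichia up to that node: 4 branches. From Listeria up to the same node: 3 branches. Total: 4 + 3 = 7.

7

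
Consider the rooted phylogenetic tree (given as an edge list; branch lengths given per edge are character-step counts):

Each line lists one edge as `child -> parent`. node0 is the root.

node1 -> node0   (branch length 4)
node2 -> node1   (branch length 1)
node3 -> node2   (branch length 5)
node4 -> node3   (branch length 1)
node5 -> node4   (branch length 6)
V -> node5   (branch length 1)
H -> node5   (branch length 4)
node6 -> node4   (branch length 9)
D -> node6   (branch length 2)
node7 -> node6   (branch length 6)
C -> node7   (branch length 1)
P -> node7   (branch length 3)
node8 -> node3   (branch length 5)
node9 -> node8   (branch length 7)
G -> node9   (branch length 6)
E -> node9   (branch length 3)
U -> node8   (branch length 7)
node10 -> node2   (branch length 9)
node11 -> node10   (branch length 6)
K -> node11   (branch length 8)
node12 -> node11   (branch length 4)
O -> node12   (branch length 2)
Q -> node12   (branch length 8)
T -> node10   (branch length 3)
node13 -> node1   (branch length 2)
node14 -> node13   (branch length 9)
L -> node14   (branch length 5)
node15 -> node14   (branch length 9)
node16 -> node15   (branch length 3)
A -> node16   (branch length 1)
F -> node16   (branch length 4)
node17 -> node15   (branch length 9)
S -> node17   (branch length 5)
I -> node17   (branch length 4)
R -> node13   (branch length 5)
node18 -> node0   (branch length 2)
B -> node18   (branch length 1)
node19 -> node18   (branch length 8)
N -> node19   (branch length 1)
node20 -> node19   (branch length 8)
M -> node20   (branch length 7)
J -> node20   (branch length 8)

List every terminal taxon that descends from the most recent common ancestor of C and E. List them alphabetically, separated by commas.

Tracing C: it sits inside (C,P).
Tracing E: it sits inside (G,E).
The smallest clade enclosing both is (((V,H),(D,(C,P))),((G,E),U)); the answer is its 8 terminal taxa in alphabetical order.

C, D, E, G, H, P, U, V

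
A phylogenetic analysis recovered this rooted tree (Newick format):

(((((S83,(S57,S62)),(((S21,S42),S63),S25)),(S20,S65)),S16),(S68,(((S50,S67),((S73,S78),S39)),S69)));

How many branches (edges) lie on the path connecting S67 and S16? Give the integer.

7

The MRCA of S67 and S16 is the root of the tree.
From S67 up to that node: 5 branches. From S16 up to the same node: 2 branches. Total: 5 + 2 = 7.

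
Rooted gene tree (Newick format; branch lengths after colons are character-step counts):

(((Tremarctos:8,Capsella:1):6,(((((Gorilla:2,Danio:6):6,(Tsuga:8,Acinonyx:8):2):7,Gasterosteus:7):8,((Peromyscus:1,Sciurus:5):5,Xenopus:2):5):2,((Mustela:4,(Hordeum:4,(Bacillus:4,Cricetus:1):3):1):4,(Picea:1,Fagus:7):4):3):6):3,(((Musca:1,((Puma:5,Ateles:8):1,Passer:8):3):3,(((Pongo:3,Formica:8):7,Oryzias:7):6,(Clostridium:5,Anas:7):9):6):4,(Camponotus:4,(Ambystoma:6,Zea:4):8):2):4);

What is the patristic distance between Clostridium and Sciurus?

The path runs Clostridium → … → MRCA → … → Sciurus; the MRCA is the root of the tree.
Branch lengths along that path: 5 + 9 + 6 + 4 + 4 + 3 + 6 + 2 + 5 + 5 + 5 = 54.

54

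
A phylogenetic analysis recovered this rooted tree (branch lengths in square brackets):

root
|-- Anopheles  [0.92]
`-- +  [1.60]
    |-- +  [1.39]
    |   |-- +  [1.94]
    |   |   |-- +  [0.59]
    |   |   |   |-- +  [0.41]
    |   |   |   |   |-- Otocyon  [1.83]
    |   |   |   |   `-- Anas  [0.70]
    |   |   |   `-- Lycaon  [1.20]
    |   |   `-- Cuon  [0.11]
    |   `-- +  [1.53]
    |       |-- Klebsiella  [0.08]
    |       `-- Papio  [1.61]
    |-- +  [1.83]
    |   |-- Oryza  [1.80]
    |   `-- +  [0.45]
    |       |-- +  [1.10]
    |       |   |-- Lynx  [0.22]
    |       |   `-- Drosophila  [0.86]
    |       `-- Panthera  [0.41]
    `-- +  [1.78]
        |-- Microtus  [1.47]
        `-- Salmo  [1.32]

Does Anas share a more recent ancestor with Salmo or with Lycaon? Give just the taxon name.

Lycaon

The MRCA of Anas and Lycaon subtends ((Otocyon,Anas),Lycaon) (3 taxa).
The MRCA of Anas and Salmo subtends (((((Otocyon,Anas),Lycaon),Cuon),(Klebsiella,Papio)),(Oryza,((Lynx,Drosophila),Panthera)),(Microtus,Salmo)) (12 taxa).
The first is nested inside the second, so Anas shares a more recent common ancestor with Lycaon.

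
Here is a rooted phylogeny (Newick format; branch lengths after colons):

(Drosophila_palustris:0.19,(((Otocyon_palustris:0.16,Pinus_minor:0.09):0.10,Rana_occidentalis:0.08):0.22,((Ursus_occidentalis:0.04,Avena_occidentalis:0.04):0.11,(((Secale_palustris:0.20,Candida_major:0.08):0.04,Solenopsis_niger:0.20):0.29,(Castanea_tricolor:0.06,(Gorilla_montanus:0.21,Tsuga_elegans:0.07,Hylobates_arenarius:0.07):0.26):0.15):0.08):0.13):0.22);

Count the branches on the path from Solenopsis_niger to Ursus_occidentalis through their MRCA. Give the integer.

5

The MRCA of Solenopsis_niger and Ursus_occidentalis is the node subtending ((Ursus_occidentalis,Avena_occidentalis),(((Secale_palustris,Candida_major),Solenopsis_niger),(Castanea_tricolor,(Gorilla_montanus,Tsuga_elegans,Hylobates_arenarius)))).
From Solenopsis_niger up to that node: 3 branches. From Ursus_occidentalis up to the same node: 2 branches. Total: 3 + 2 = 5.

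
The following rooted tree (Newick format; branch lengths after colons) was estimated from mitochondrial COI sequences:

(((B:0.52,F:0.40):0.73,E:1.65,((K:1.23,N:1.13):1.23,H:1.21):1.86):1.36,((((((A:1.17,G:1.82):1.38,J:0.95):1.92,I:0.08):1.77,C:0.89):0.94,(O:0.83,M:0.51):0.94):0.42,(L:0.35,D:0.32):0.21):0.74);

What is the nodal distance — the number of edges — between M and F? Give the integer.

7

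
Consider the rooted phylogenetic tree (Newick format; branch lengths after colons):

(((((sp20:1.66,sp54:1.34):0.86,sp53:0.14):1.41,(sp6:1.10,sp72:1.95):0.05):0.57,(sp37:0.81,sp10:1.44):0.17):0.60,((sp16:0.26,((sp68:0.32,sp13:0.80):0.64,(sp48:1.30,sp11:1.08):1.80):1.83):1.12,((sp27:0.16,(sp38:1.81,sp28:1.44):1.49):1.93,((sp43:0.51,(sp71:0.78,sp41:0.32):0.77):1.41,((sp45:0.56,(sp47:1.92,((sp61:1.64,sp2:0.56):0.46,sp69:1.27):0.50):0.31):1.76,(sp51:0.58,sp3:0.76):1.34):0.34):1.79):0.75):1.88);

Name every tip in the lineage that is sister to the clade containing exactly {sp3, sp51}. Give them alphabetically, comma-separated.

sp2, sp45, sp47, sp61, sp69

The clade containing exactly {sp3, sp51} attaches to the tree at the node subtending ((sp45,(sp47,((sp61,sp2),sp69))),(sp51,sp3)).
The other lineage descending from that same node — the sister group — is (sp45,(sp47,((sp61,sp2),sp69))); its 5 tips in alphabetical order are the answer.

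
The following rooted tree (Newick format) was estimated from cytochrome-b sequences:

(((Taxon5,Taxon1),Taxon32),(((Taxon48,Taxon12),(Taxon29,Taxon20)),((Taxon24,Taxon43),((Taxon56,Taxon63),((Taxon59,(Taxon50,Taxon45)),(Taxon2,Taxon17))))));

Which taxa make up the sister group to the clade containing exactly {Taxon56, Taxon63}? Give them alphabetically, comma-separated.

Taxon17, Taxon2, Taxon45, Taxon50, Taxon59

The clade containing exactly {Taxon56, Taxon63} attaches to the tree at the node subtending ((Taxon56,Taxon63),((Taxon59,(Taxon50,Taxon45)),(Taxon2,Taxon17))).
The other lineage descending from that same node — the sister group — is ((Taxon59,(Taxon50,Taxon45)),(Taxon2,Taxon17)); its 5 tips in alphabetical order are the answer.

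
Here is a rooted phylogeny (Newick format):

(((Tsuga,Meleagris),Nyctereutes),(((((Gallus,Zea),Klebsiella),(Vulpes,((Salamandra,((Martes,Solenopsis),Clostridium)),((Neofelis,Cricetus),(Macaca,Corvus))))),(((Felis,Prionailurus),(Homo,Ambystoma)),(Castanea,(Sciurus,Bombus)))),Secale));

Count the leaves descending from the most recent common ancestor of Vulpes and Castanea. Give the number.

19

The MRCA of Vulpes and Castanea is the node subtending ((((Gallus,Zea),Klebsiella),(Vulpes,((Salamandra,((Martes,Solenopsis),Clostridium)),((Neofelis,Cricetus),(Macaca,Corvus))))),(((Felis,Prionailurus),(Homo,Ambystoma)),(Castanea,(Sciurus,Bombus)))).
That clade contains 19 terminal taxa: Ambystoma, Bombus, Castanea, Clostridium, Corvus, Cricetus, Felis, Gallus, Homo, Klebsiella, Macaca, Martes, Neofelis, Prionailurus, Salamandra, Sciurus, Solenopsis, Vulpes, Zea.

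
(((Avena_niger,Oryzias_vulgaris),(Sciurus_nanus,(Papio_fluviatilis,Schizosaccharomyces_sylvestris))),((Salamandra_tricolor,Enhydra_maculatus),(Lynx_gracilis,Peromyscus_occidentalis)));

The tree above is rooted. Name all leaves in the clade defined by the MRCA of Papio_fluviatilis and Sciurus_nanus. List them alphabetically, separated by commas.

Tracing Papio_fluviatilis: it sits inside (Papio_fluviatilis,Schizosaccharomyces_sylvestris).
Tracing Sciurus_nanus: it sits inside (Sciurus_nanus,(Papio_fluviatilis,Schizosaccharomyces_sylvestris)).
The smallest clade enclosing both is (Sciurus_nanus,(Papio_fluviatilis,Schizosaccharomyces_sylvestris)); the answer is its 3 terminal taxa in alphabetical order.

Papio_fluviatilis, Schizosaccharomyces_sylvestris, Sciurus_nanus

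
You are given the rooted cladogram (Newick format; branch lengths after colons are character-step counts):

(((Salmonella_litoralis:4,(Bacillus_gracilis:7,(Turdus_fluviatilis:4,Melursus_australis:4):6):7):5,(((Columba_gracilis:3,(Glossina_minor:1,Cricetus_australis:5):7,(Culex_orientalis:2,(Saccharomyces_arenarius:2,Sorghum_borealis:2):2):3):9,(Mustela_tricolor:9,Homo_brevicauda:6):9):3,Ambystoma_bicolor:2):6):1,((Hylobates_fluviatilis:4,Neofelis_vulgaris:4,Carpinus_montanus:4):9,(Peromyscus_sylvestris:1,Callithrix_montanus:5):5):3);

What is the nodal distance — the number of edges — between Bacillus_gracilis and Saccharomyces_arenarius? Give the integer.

The MRCA of Bacillus_gracilis and Saccharomyces_arenarius is the node subtending ((Salmonella_litoralis,(Bacillus_gracilis,(Turdus_fluviatilis,Melursus_australis))),(((Columba_gracilis,(Glossina_minor,Cricetus_australis),(Culex_orientalis,(Saccharomyces_arenarius,Sorghum_borealis))),(Mustela_tricolor,Homo_brevicauda)),Ambystoma_bicolor)).
From Bacillus_gracilis up to that node: 3 branches. From Saccharomyces_arenarius up to the same node: 6 branches. Total: 3 + 6 = 9.

9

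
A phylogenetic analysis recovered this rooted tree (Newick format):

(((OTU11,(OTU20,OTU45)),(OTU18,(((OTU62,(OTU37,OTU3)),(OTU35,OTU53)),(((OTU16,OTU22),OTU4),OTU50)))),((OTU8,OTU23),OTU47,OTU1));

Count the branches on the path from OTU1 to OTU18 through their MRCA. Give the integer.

5

The MRCA of OTU1 and OTU18 is the root of the tree.
From OTU1 up to that node: 2 branches. From OTU18 up to the same node: 3 branches. Total: 2 + 3 = 5.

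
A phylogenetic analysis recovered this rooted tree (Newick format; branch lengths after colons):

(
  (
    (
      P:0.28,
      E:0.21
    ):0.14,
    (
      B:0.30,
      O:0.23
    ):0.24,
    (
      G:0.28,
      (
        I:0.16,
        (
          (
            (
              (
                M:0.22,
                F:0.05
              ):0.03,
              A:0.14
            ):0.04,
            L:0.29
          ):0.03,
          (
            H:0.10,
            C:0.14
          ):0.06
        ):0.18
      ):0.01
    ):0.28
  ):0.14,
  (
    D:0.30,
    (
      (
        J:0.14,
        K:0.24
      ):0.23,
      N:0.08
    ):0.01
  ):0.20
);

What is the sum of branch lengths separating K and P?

1.24

The path runs K → … → MRCA → … → P; the MRCA is the root of the tree.
Branch lengths along that path: 0.24 + 0.23 + 0.01 + 0.20 + 0.14 + 0.14 + 0.28 = 1.24.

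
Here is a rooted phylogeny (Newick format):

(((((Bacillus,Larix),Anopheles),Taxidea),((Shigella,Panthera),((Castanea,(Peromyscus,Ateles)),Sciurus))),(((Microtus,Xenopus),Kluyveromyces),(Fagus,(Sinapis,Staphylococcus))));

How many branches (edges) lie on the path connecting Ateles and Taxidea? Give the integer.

7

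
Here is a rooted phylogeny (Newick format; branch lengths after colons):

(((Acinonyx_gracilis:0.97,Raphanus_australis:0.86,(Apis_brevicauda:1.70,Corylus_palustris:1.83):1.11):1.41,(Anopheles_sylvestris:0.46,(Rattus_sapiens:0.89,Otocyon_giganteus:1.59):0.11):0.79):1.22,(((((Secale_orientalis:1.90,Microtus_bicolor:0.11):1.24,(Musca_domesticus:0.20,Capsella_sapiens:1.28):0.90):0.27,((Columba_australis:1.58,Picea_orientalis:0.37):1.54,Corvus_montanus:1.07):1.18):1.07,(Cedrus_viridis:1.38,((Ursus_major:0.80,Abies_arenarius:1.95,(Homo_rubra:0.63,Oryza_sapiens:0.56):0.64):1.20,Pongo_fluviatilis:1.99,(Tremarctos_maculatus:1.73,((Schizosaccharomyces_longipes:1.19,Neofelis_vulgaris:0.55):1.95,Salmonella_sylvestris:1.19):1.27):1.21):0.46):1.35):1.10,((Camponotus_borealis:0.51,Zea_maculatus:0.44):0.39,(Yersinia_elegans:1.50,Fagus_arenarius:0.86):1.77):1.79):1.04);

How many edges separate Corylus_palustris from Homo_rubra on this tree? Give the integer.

The MRCA of Corylus_palustris and Homo_rubra is the root of the tree.
From Corylus_palustris up to that node: 4 branches. From Homo_rubra up to the same node: 7 branches. Total: 4 + 7 = 11.

11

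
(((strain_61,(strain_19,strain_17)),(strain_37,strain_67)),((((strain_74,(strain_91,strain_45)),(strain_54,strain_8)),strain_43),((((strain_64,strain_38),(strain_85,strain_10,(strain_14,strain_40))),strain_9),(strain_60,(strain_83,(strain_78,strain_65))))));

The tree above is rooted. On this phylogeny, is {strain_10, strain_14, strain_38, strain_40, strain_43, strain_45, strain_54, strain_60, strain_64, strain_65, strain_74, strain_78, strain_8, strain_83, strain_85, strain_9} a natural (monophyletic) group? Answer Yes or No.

No

The MRCA of the listed taxa subtends ((((strain_74,(strain_91,strain_45)),(strain_54,strain_8)),strain_43),((((strain_64,strain_38),(strain_85,strain_10,(strain_14,strain_40))),strain_9),(strain_60,(strain_83,(strain_78,strain_65))))).
That clade also contains strain_91, which is not in the proposed group, so the group is not monophyletic.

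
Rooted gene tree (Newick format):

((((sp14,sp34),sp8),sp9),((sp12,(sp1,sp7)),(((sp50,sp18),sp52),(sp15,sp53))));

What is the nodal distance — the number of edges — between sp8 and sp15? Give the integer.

7

The MRCA of sp8 and sp15 is the root of the tree.
From sp8 up to that node: 3 branches. From sp15 up to the same node: 4 branches. Total: 3 + 4 = 7.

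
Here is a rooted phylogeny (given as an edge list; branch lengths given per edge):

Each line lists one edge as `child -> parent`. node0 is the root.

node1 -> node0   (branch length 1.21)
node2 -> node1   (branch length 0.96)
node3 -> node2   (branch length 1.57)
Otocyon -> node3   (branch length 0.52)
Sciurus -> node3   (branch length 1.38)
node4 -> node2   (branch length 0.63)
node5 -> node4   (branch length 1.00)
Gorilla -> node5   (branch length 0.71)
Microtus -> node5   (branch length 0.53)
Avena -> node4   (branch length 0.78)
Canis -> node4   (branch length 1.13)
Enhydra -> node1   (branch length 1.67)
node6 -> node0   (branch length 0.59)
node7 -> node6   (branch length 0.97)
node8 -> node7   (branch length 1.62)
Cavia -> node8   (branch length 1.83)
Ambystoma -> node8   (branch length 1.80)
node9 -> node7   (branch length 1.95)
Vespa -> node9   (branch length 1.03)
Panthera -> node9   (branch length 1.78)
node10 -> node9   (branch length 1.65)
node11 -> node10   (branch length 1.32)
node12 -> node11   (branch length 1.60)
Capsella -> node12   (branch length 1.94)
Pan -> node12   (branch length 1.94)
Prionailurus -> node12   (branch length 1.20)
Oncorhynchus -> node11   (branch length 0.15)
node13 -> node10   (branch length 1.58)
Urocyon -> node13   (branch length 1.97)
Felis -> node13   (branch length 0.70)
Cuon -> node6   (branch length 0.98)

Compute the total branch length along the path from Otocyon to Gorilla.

4.43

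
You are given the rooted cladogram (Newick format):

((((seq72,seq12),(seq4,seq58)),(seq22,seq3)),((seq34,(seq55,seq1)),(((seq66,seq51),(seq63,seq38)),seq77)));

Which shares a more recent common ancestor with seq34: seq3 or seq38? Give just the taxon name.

The MRCA of seq34 and seq38 subtends ((seq34,(seq55,seq1)),(((seq66,seq51),(seq63,seq38)),seq77)) (8 taxa).
The MRCA of seq34 and seq3 is the root, subtending the entire tree (14 taxa).
The first is nested inside the second, so seq34 shares a more recent common ancestor with seq38.

seq38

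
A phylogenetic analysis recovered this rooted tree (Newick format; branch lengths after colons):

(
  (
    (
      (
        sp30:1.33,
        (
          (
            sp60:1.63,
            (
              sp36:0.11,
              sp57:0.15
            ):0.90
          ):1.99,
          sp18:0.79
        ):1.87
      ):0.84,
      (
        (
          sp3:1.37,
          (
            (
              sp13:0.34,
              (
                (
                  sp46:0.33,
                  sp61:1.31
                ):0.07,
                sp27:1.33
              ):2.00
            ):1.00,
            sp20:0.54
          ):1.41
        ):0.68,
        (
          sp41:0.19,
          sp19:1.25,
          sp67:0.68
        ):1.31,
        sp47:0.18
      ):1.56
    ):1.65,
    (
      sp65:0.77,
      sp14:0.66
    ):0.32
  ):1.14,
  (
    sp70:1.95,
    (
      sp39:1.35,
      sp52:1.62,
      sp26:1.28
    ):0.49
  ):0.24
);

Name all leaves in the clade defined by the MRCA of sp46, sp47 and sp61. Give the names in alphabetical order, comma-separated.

Tracing sp46: it sits inside (sp46,sp61).
Tracing sp47: it sits inside ((sp3,((sp13,((sp46,sp61),sp27)),sp20)),(sp41,sp19,sp67),sp47).
Tracing sp61: it sits inside (sp46,sp61).
The smallest clade enclosing all 3 is ((sp3,((sp13,((sp46,sp61),sp27)),sp20)),(sp41,sp19,sp67),sp47); the answer is its 10 terminal taxa in alphabetical order.

sp13, sp19, sp20, sp27, sp3, sp41, sp46, sp47, sp61, sp67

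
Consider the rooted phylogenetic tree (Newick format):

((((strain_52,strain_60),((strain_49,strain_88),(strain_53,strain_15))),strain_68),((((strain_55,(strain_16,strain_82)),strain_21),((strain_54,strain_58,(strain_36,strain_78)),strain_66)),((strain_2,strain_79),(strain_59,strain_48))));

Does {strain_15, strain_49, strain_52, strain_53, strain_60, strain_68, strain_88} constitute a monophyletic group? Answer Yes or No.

The most recent common ancestor of these taxa subtends (((strain_52,strain_60),((strain_49,strain_88),(strain_53,strain_15))),strain_68).
That clade has exactly 7 tips — every listed taxon and nothing else — so the group is monophyletic.

Yes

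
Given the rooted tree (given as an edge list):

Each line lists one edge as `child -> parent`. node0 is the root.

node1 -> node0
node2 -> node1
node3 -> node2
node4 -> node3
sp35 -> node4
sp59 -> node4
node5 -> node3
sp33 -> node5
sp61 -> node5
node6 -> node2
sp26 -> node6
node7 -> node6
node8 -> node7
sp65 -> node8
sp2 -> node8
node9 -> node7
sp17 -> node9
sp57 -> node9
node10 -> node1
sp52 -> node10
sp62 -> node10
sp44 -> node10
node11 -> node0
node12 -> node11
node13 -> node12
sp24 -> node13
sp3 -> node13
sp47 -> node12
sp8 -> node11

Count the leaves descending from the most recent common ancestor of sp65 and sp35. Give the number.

9

The MRCA of sp65 and sp35 is the node subtending (((sp35,sp59),(sp33,sp61)),(sp26,((sp65,sp2),(sp17,sp57)))).
That clade contains 9 terminal taxa: sp17, sp2, sp26, sp33, sp35, sp57, sp59, sp61, sp65.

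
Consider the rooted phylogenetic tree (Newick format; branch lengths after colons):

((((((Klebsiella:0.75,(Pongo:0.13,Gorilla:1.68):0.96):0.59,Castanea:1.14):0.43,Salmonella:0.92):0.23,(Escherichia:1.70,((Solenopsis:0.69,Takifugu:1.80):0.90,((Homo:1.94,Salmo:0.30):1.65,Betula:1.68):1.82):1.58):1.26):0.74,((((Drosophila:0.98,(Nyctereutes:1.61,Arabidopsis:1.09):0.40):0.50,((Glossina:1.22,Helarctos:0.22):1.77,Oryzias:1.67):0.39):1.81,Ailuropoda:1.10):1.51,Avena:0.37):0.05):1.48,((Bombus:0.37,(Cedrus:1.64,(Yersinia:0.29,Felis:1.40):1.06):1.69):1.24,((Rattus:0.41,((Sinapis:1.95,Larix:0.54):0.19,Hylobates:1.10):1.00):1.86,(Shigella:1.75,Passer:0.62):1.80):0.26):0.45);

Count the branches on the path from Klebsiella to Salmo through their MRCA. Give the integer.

9

The MRCA of Klebsiella and Salmo is the node subtending ((((Klebsiella,(Pongo,Gorilla)),Castanea),Salmonella),(Escherichia,((Solenopsis,Takifugu),((Homo,Salmo),Betula)))).
From Klebsiella up to that node: 4 branches. From Salmo up to the same node: 5 branches. Total: 4 + 5 = 9.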